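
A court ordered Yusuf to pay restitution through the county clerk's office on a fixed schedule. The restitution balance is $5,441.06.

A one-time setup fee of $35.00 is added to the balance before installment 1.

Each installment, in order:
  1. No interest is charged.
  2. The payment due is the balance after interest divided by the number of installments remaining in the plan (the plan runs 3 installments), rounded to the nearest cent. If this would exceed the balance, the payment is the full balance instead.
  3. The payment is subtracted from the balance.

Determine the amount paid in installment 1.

$1,825.35

# | Opening | Payment | End bal
1 | $5,476.06 | $1,825.35 | $3,650.71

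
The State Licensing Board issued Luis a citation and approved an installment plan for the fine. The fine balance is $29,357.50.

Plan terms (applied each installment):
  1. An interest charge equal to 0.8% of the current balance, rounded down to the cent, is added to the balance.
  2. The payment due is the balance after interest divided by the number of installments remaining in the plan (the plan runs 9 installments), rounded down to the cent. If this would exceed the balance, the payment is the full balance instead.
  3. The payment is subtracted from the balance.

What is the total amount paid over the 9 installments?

$30,557.18

Installment 1: $29,357.50 +$234.86 interest = $29,592.36; pay $3,288.04 → $26,304.32
Installment 2: $26,304.32 +$210.43 interest = $26,514.75; pay $3,314.34 → $23,200.41
Installment 3: $23,200.41 +$185.60 interest = $23,386.01; pay $3,340.85 → $20,045.16
Installment 4: $20,045.16 +$160.36 interest = $20,205.52; pay $3,367.58 → $16,837.94
Installment 5: $16,837.94 +$134.70 interest = $16,972.64; pay $3,394.52 → $13,578.12
Installment 6: $13,578.12 +$108.62 interest = $13,686.74; pay $3,421.68 → $10,265.06
Installment 7: $10,265.06 +$82.12 interest = $10,347.18; pay $3,449.06 → $6,898.12
Installment 8: $6,898.12 +$55.18 interest = $6,953.30; pay $3,476.65 → $3,476.65
Installment 9: $3,476.65 +$27.81 interest = $3,504.46; pay $3,504.46 → $0.00
Total paid: $30,557.18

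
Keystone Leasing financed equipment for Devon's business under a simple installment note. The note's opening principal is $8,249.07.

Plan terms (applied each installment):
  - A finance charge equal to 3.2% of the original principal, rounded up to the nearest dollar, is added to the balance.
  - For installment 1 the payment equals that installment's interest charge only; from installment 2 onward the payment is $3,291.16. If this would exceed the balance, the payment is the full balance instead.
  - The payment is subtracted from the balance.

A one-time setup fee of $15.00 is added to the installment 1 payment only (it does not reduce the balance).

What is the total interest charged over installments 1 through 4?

Installment 1: opening $8,249.07; interest $264.00 → $8,513.07; payment $264.00 (+ $15.00 fee); balance $8,249.07
Installment 2: opening $8,249.07; interest $264.00 → $8,513.07; payment $3,291.16; balance $5,221.91
Installment 3: opening $5,221.91; interest $264.00 → $5,485.91; payment $3,291.16; balance $2,194.75
Installment 4: opening $2,194.75; interest $264.00 → $2,458.75; payment $2,458.75; balance $0.00
Total interest: $264.00 + $264.00 + $264.00 + $264.00 = $1,056.00

$1,056.00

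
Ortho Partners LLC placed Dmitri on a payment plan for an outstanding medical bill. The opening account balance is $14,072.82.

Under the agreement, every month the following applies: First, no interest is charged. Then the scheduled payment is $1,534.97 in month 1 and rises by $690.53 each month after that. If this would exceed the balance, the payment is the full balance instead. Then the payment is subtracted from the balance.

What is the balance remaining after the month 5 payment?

Month 1: opening $14,072.82; payment $1,534.97; balance $12,537.85
Month 2: opening $12,537.85; payment $2,225.50; balance $10,312.35
Month 3: opening $10,312.35; payment $2,916.03; balance $7,396.32
Month 4: opening $7,396.32; payment $3,606.56; balance $3,789.76
Month 5: opening $3,789.76; payment $3,789.76; balance $0.00

$0.00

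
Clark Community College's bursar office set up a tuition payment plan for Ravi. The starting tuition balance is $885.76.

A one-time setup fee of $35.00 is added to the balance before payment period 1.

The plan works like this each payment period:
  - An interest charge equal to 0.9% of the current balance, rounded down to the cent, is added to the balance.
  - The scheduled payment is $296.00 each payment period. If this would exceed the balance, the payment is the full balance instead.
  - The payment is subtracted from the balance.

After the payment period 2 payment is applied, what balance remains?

$342.73

Payment period 1: opening $920.76; interest $8.28 → $929.04; payment $296.00; balance $633.04
Payment period 2: opening $633.04; interest $5.69 → $638.73; payment $296.00; balance $342.73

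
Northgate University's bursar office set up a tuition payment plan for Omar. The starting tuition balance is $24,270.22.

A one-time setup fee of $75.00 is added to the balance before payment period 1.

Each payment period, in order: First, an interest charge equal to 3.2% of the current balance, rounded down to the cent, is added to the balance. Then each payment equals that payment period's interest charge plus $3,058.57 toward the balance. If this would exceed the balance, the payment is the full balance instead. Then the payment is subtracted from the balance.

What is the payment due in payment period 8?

$3,029.15

Payment period 1: opening $24,345.22; interest $779.04 → $25,124.26; payment $3,837.61; balance $21,286.65
Payment period 2: opening $21,286.65; interest $681.17 → $21,967.82; payment $3,739.74; balance $18,228.08
Payment period 3: opening $18,228.08; interest $583.29 → $18,811.37; payment $3,641.86; balance $15,169.51
Payment period 4: opening $15,169.51; interest $485.42 → $15,654.93; payment $3,543.99; balance $12,110.94
Payment period 5: opening $12,110.94; interest $387.55 → $12,498.49; payment $3,446.12; balance $9,052.37
Payment period 6: opening $9,052.37; interest $289.67 → $9,342.04; payment $3,348.24; balance $5,993.80
Payment period 7: opening $5,993.80; interest $191.80 → $6,185.60; payment $3,250.37; balance $2,935.23
Payment period 8: opening $2,935.23; interest $93.92 → $3,029.15; payment $3,029.15; balance $0.00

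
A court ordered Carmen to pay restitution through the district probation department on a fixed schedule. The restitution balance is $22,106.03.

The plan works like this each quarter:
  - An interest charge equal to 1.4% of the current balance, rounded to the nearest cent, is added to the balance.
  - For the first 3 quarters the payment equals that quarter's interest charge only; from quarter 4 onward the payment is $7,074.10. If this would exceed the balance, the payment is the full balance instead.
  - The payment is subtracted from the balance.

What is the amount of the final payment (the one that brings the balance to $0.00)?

$1,548.11

Quarter 1: $22,106.03 +$309.48 interest = $22,415.51; pay $309.48 → $22,106.03
Quarter 2: $22,106.03 +$309.48 interest = $22,415.51; pay $309.48 → $22,106.03
Quarter 3: $22,106.03 +$309.48 interest = $22,415.51; pay $309.48 → $22,106.03
Quarter 4: $22,106.03 +$309.48 interest = $22,415.51; pay $7,074.10 → $15,341.41
Quarter 5: $15,341.41 +$214.78 interest = $15,556.19; pay $7,074.10 → $8,482.09
Quarter 6: $8,482.09 +$118.75 interest = $8,600.84; pay $7,074.10 → $1,526.74
Quarter 7: $1,526.74 +$21.37 interest = $1,548.11; pay $1,548.11 → $0.00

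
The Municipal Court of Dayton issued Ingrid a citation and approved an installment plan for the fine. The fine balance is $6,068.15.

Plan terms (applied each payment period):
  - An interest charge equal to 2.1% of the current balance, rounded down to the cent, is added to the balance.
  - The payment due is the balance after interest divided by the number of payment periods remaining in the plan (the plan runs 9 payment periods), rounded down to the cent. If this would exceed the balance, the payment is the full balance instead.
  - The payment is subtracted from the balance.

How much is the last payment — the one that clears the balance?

$812.92

Payment period 1: $6,068.15 +$127.43 interest = $6,195.58; pay $688.39 → $5,507.19
Payment period 2: $5,507.19 +$115.65 interest = $5,622.84; pay $702.85 → $4,919.99
Payment period 3: $4,919.99 +$103.31 interest = $5,023.30; pay $717.61 → $4,305.69
Payment period 4: $4,305.69 +$90.41 interest = $4,396.10; pay $732.68 → $3,663.42
Payment period 5: $3,663.42 +$76.93 interest = $3,740.35; pay $748.07 → $2,992.28
Payment period 6: $2,992.28 +$62.83 interest = $3,055.11; pay $763.77 → $2,291.34
Payment period 7: $2,291.34 +$48.11 interest = $2,339.45; pay $779.81 → $1,559.64
Payment period 8: $1,559.64 +$32.75 interest = $1,592.39; pay $796.19 → $796.20
Payment period 9: $796.20 +$16.72 interest = $812.92; pay $812.92 → $0.00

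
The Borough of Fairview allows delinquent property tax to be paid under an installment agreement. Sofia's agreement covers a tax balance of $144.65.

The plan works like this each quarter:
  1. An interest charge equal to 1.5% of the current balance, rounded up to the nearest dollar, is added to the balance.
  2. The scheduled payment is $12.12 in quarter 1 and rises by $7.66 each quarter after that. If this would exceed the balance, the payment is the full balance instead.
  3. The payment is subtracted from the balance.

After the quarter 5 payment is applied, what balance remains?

Quarter 1: $144.65 +$3.00 interest = $147.65; pay $12.12 → $135.53
Quarter 2: $135.53 +$3.00 interest = $138.53; pay $19.78 → $118.75
Quarter 3: $118.75 +$2.00 interest = $120.75; pay $27.44 → $93.31
Quarter 4: $93.31 +$2.00 interest = $95.31; pay $35.10 → $60.21
Quarter 5: $60.21 +$1.00 interest = $61.21; pay $42.76 → $18.45

$18.45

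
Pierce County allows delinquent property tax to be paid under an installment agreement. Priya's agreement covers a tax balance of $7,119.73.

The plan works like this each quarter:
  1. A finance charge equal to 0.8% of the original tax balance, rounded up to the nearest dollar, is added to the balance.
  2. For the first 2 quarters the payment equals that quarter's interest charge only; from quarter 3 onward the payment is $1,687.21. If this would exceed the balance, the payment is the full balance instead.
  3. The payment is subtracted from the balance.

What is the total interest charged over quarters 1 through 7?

$399.00

Quarter 1: opening $7,119.73; interest $57.00 → $7,176.73; payment $57.00; balance $7,119.73
Quarter 2: opening $7,119.73; interest $57.00 → $7,176.73; payment $57.00; balance $7,119.73
Quarter 3: opening $7,119.73; interest $57.00 → $7,176.73; payment $1,687.21; balance $5,489.52
Quarter 4: opening $5,489.52; interest $57.00 → $5,546.52; payment $1,687.21; balance $3,859.31
Quarter 5: opening $3,859.31; interest $57.00 → $3,916.31; payment $1,687.21; balance $2,229.10
Quarter 6: opening $2,229.10; interest $57.00 → $2,286.10; payment $1,687.21; balance $598.89
Quarter 7: opening $598.89; interest $57.00 → $655.89; payment $655.89; balance $0.00
Total interest: $57.00 + $57.00 + $57.00 + $57.00 + $57.00 + $57.00 + $57.00 = $399.00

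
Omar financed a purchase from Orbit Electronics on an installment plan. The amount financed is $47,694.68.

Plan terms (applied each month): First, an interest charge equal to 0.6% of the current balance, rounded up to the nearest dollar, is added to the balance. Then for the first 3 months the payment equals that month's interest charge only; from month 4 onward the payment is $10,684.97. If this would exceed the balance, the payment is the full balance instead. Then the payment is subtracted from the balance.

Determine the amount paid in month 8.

$5,760.80

Month 1: opening $47,694.68; interest $287.00 → $47,981.68; payment $287.00; balance $47,694.68
Month 2: opening $47,694.68; interest $287.00 → $47,981.68; payment $287.00; balance $47,694.68
Month 3: opening $47,694.68; interest $287.00 → $47,981.68; payment $287.00; balance $47,694.68
Month 4: opening $47,694.68; interest $287.00 → $47,981.68; payment $10,684.97; balance $37,296.71
Month 5: opening $37,296.71; interest $224.00 → $37,520.71; payment $10,684.97; balance $26,835.74
Month 6: opening $26,835.74; interest $162.00 → $26,997.74; payment $10,684.97; balance $16,312.77
Month 7: opening $16,312.77; interest $98.00 → $16,410.77; payment $10,684.97; balance $5,725.80
Month 8: opening $5,725.80; interest $35.00 → $5,760.80; payment $5,760.80; balance $0.00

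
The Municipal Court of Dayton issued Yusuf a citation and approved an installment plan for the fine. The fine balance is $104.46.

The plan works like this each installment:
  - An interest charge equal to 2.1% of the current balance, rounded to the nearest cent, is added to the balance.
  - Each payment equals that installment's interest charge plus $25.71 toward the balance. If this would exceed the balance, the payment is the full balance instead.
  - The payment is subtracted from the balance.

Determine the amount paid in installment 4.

# | Opening | Interest | Payment | End bal
1 | $104.46 | $2.19 | $27.90 | $78.75
2 | $78.75 | $1.65 | $27.36 | $53.04
3 | $53.04 | $1.11 | $26.82 | $27.33
4 | $27.33 | $0.57 | $26.28 | $1.62

$26.28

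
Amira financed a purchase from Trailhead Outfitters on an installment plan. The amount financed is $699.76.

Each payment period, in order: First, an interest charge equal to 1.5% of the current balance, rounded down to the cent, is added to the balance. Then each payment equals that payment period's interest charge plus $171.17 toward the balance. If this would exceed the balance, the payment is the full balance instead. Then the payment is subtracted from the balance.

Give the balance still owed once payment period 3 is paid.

$186.25

Payment period 1: $699.76 +$10.49 interest = $710.25; pay $181.66 → $528.59
Payment period 2: $528.59 +$7.92 interest = $536.51; pay $179.09 → $357.42
Payment period 3: $357.42 +$5.36 interest = $362.78; pay $176.53 → $186.25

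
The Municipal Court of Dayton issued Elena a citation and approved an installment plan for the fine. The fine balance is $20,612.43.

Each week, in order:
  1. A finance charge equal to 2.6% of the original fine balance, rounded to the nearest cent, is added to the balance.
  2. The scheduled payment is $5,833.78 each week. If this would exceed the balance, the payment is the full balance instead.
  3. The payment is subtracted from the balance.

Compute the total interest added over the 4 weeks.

$2,143.68

Week 1: $20,612.43 +$535.92 interest = $21,148.35; pay $5,833.78 → $15,314.57
Week 2: $15,314.57 +$535.92 interest = $15,850.49; pay $5,833.78 → $10,016.71
Week 3: $10,016.71 +$535.92 interest = $10,552.63; pay $5,833.78 → $4,718.85
Week 4: $4,718.85 +$535.92 interest = $5,254.77; pay $5,254.77 → $0.00
Total interest: $535.92 + $535.92 + $535.92 + $535.92 = $2,143.68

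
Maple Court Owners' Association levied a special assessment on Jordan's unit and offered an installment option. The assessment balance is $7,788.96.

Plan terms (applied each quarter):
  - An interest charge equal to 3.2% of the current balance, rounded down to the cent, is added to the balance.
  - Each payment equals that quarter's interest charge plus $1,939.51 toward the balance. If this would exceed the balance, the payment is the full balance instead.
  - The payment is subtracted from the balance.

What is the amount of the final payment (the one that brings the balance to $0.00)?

$31.90

Quarter 1: $7,788.96 +$249.24 interest = $8,038.20; pay $2,188.75 → $5,849.45
Quarter 2: $5,849.45 +$187.18 interest = $6,036.63; pay $2,126.69 → $3,909.94
Quarter 3: $3,909.94 +$125.11 interest = $4,035.05; pay $2,064.62 → $1,970.43
Quarter 4: $1,970.43 +$63.05 interest = $2,033.48; pay $2,002.56 → $30.92
Quarter 5: $30.92 +$0.98 interest = $31.90; pay $31.90 → $0.00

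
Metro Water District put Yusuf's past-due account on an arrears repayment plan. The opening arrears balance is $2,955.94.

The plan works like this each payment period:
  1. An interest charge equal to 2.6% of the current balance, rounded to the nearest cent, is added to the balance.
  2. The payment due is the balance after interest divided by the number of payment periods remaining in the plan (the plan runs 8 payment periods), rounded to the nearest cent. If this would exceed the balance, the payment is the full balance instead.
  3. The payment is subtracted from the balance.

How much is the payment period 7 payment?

Payment period 1: $2,955.94 +$76.85 interest = $3,032.79; pay $379.10 → $2,653.69
Payment period 2: $2,653.69 +$69.00 interest = $2,722.69; pay $388.96 → $2,333.73
Payment period 3: $2,333.73 +$60.68 interest = $2,394.41; pay $399.07 → $1,995.34
Payment period 4: $1,995.34 +$51.88 interest = $2,047.22; pay $409.44 → $1,637.78
Payment period 5: $1,637.78 +$42.58 interest = $1,680.36; pay $420.09 → $1,260.27
Payment period 6: $1,260.27 +$32.77 interest = $1,293.04; pay $431.01 → $862.03
Payment period 7: $862.03 +$22.41 interest = $884.44; pay $442.22 → $442.22

$442.22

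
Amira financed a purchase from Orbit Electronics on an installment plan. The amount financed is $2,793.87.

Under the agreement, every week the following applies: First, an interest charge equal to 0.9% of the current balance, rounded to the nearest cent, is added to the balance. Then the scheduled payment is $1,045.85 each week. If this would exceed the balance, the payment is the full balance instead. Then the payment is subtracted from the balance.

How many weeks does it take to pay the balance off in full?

# | Opening | Interest | Payment | End bal
1 | $2,793.87 | $25.14 | $1,045.85 | $1,773.16
2 | $1,773.16 | $15.96 | $1,045.85 | $743.27
3 | $743.27 | $6.69 | $749.96 | $0.00
Balance reaches $0.00 in week 3.

3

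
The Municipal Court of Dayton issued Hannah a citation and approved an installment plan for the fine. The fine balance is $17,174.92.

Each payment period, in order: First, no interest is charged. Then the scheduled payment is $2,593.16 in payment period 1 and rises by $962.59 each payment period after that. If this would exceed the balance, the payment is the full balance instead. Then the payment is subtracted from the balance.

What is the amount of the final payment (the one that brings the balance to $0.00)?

Payment period 1: opening $17,174.92; payment $2,593.16; balance $14,581.76
Payment period 2: opening $14,581.76; payment $3,555.75; balance $11,026.01
Payment period 3: opening $11,026.01; payment $4,518.34; balance $6,507.67
Payment period 4: opening $6,507.67; payment $5,480.93; balance $1,026.74
Payment period 5: opening $1,026.74; payment $1,026.74; balance $0.00

$1,026.74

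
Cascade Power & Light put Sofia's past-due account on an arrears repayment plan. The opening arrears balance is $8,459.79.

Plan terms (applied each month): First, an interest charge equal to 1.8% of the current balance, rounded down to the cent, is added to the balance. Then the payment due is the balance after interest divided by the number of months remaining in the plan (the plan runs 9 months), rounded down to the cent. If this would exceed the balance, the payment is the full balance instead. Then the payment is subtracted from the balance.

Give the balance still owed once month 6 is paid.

$3,138.51

Month 1: $8,459.79 +$152.27 interest = $8,612.06; pay $956.89 → $7,655.17
Month 2: $7,655.17 +$137.79 interest = $7,792.96; pay $974.12 → $6,818.84
Month 3: $6,818.84 +$122.73 interest = $6,941.57; pay $991.65 → $5,949.92
Month 4: $5,949.92 +$107.09 interest = $6,057.01; pay $1,009.50 → $5,047.51
Month 5: $5,047.51 +$90.85 interest = $5,138.36; pay $1,027.67 → $4,110.69
Month 6: $4,110.69 +$73.99 interest = $4,184.68; pay $1,046.17 → $3,138.51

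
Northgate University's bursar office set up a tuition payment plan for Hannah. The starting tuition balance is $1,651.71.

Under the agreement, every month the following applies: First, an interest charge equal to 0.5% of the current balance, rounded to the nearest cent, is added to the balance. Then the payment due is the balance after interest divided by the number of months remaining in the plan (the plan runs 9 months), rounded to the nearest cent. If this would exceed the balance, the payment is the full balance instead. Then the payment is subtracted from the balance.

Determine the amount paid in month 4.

$187.22

# | Opening | Interest | Payment | End bal
1 | $1,651.71 | $8.26 | $184.44 | $1,475.53
2 | $1,475.53 | $7.38 | $185.36 | $1,297.55
3 | $1,297.55 | $6.49 | $186.29 | $1,117.75
4 | $1,117.75 | $5.59 | $187.22 | $936.12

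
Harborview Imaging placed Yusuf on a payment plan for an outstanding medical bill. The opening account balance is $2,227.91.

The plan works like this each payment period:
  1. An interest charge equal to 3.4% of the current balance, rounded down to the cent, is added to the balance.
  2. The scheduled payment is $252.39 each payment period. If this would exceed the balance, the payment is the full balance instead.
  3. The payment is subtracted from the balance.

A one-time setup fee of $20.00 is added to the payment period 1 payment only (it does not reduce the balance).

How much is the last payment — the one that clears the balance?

$170.76

# | Opening | Interest | Payment | Fee | End bal
1 | $2,227.91 | $75.74 | $252.39 | $20.00 | $2,051.26
2 | $2,051.26 | $69.74 | $252.39 | — | $1,868.61
3 | $1,868.61 | $63.53 | $252.39 | — | $1,679.75
4 | $1,679.75 | $57.11 | $252.39 | — | $1,484.47
5 | $1,484.47 | $50.47 | $252.39 | — | $1,282.55
6 | $1,282.55 | $43.60 | $252.39 | — | $1,073.76
7 | $1,073.76 | $36.50 | $252.39 | — | $857.87
8 | $857.87 | $29.16 | $252.39 | — | $634.64
9 | $634.64 | $21.57 | $252.39 | — | $403.82
10 | $403.82 | $13.72 | $252.39 | — | $165.15
11 | $165.15 | $5.61 | $170.76 | — | $0.00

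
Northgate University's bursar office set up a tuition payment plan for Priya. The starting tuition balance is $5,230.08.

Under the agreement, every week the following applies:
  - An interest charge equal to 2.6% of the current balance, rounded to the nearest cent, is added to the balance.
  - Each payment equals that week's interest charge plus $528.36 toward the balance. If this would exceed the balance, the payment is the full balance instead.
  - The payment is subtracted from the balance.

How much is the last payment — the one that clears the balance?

$487.19

Week 1: $5,230.08 +$135.98 interest = $5,366.06; pay $664.34 → $4,701.72
Week 2: $4,701.72 +$122.24 interest = $4,823.96; pay $650.60 → $4,173.36
Week 3: $4,173.36 +$108.51 interest = $4,281.87; pay $636.87 → $3,645.00
Week 4: $3,645.00 +$94.77 interest = $3,739.77; pay $623.13 → $3,116.64
Week 5: $3,116.64 +$81.03 interest = $3,197.67; pay $609.39 → $2,588.28
Week 6: $2,588.28 +$67.30 interest = $2,655.58; pay $595.66 → $2,059.92
Week 7: $2,059.92 +$53.56 interest = $2,113.48; pay $581.92 → $1,531.56
Week 8: $1,531.56 +$39.82 interest = $1,571.38; pay $568.18 → $1,003.20
Week 9: $1,003.20 +$26.08 interest = $1,029.28; pay $554.44 → $474.84
Week 10: $474.84 +$12.35 interest = $487.19; pay $487.19 → $0.00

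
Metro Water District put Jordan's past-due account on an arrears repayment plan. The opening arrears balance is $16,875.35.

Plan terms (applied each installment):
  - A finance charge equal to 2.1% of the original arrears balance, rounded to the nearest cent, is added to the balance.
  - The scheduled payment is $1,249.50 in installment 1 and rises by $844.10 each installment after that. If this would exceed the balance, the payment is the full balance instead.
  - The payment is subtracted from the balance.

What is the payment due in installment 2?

$2,093.60

# | Opening | Interest | Payment | End bal
1 | $16,875.35 | $354.38 | $1,249.50 | $15,980.23
2 | $15,980.23 | $354.38 | $2,093.60 | $14,241.01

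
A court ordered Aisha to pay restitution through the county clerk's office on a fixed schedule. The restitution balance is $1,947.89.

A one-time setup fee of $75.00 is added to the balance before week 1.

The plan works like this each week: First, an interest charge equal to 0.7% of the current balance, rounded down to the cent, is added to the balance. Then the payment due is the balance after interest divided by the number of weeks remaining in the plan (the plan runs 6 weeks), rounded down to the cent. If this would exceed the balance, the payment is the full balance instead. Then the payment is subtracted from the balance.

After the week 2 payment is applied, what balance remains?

$1,367.55

Week 1: $2,022.89 +$14.16 interest = $2,037.05; pay $339.50 → $1,697.55
Week 2: $1,697.55 +$11.88 interest = $1,709.43; pay $341.88 → $1,367.55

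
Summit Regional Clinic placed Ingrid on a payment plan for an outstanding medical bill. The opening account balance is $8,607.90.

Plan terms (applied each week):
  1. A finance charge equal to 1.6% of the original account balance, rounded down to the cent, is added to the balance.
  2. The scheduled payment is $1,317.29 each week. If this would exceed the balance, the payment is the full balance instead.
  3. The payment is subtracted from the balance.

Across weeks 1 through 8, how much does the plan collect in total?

Week 1: $8,607.90 +$137.72 interest = $8,745.62; pay $1,317.29 → $7,428.33
Week 2: $7,428.33 +$137.72 interest = $7,566.05; pay $1,317.29 → $6,248.76
Week 3: $6,248.76 +$137.72 interest = $6,386.48; pay $1,317.29 → $5,069.19
Week 4: $5,069.19 +$137.72 interest = $5,206.91; pay $1,317.29 → $3,889.62
Week 5: $3,889.62 +$137.72 interest = $4,027.34; pay $1,317.29 → $2,710.05
Week 6: $2,710.05 +$137.72 interest = $2,847.77; pay $1,317.29 → $1,530.48
Week 7: $1,530.48 +$137.72 interest = $1,668.20; pay $1,317.29 → $350.91
Week 8: $350.91 +$137.72 interest = $488.63; pay $488.63 → $0.00
Total paid: $9,709.66

$9,709.66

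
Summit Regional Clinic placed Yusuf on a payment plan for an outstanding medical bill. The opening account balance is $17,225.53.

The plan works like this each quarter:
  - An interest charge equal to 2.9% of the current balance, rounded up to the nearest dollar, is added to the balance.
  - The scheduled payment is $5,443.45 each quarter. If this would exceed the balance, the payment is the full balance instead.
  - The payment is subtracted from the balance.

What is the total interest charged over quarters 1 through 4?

Quarter 1: $17,225.53 +$500.00 interest = $17,725.53; pay $5,443.45 → $12,282.08
Quarter 2: $12,282.08 +$357.00 interest = $12,639.08; pay $5,443.45 → $7,195.63
Quarter 3: $7,195.63 +$209.00 interest = $7,404.63; pay $5,443.45 → $1,961.18
Quarter 4: $1,961.18 +$57.00 interest = $2,018.18; pay $2,018.18 → $0.00
Total interest: $500.00 + $357.00 + $209.00 + $57.00 = $1,123.00

$1,123.00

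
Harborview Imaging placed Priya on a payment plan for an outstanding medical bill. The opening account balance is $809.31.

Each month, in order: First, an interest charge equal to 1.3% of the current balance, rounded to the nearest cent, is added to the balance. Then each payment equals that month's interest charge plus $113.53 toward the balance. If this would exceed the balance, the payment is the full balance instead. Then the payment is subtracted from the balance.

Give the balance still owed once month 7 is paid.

# | Opening | Interest | Payment | End bal
1 | $809.31 | $10.52 | $124.05 | $695.78
2 | $695.78 | $9.05 | $122.58 | $582.25
3 | $582.25 | $7.57 | $121.10 | $468.72
4 | $468.72 | $6.09 | $119.62 | $355.19
5 | $355.19 | $4.62 | $118.15 | $241.66
6 | $241.66 | $3.14 | $116.67 | $128.13
7 | $128.13 | $1.67 | $115.20 | $14.60

$14.60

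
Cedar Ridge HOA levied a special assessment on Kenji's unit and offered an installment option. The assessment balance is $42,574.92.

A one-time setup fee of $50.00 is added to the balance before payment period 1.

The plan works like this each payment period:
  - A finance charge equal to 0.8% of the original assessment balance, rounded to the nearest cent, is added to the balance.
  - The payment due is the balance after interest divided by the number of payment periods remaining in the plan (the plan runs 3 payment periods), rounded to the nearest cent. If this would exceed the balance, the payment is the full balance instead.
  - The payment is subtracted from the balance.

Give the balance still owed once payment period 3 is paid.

$0.00

# | Opening | Interest | Payment | End bal
1 | $42,624.92 | $340.60 | $14,321.84 | $28,643.68
2 | $28,643.68 | $340.60 | $14,492.14 | $14,492.14
3 | $14,492.14 | $340.60 | $14,832.74 | $0.00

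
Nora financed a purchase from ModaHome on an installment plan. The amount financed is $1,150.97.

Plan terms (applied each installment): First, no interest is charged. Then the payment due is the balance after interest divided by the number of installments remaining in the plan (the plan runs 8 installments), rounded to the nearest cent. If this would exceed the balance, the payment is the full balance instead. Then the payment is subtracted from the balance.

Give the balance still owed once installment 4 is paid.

$575.49

Installment 1: opening $1,150.97; payment $143.87; balance $1,007.10
Installment 2: opening $1,007.10; payment $143.87; balance $863.23
Installment 3: opening $863.23; payment $143.87; balance $719.36
Installment 4: opening $719.36; payment $143.87; balance $575.49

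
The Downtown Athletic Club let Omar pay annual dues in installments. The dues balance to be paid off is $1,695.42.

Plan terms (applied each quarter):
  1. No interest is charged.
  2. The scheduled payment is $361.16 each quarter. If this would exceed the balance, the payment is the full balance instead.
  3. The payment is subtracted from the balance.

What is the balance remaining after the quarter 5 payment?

$0.00

# | Opening | Payment | End bal
1 | $1,695.42 | $361.16 | $1,334.26
2 | $1,334.26 | $361.16 | $973.10
3 | $973.10 | $361.16 | $611.94
4 | $611.94 | $361.16 | $250.78
5 | $250.78 | $250.78 | $0.00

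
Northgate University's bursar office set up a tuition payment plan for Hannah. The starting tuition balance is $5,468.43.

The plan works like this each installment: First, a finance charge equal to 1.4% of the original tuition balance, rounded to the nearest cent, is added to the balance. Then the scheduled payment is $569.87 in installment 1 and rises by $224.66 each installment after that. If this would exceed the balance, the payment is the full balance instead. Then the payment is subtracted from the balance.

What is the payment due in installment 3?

$1,019.19

Installment 1: opening $5,468.43; interest $76.56 → $5,544.99; payment $569.87; balance $4,975.12
Installment 2: opening $4,975.12; interest $76.56 → $5,051.68; payment $794.53; balance $4,257.15
Installment 3: opening $4,257.15; interest $76.56 → $4,333.71; payment $1,019.19; balance $3,314.52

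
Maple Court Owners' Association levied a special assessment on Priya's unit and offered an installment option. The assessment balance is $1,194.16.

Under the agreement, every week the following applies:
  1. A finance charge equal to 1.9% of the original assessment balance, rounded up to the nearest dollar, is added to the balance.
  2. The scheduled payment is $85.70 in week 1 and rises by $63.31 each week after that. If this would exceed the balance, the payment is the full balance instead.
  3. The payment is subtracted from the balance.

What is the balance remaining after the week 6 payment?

# | Opening | Interest | Payment | End bal
1 | $1,194.16 | $23.00 | $85.70 | $1,131.46
2 | $1,131.46 | $23.00 | $149.01 | $1,005.45
3 | $1,005.45 | $23.00 | $212.32 | $816.13
4 | $816.13 | $23.00 | $275.63 | $563.50
5 | $563.50 | $23.00 | $338.94 | $247.56
6 | $247.56 | $23.00 | $270.56 | $0.00

$0.00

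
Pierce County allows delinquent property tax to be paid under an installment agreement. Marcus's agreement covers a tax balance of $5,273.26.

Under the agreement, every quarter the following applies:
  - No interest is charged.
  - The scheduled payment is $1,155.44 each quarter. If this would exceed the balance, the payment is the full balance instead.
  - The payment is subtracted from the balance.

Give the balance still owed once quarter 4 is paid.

# | Opening | Payment | End bal
1 | $5,273.26 | $1,155.44 | $4,117.82
2 | $4,117.82 | $1,155.44 | $2,962.38
3 | $2,962.38 | $1,155.44 | $1,806.94
4 | $1,806.94 | $1,155.44 | $651.50

$651.50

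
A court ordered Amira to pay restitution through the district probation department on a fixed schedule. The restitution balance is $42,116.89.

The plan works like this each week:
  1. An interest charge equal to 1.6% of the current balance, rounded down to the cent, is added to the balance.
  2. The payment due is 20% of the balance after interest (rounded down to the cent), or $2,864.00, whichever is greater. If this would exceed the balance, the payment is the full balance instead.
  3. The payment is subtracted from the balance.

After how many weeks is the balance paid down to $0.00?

Week 1: opening $42,116.89; interest $673.87 → $42,790.76; payment $8,558.15; balance $34,232.61
Week 2: opening $34,232.61; interest $547.72 → $34,780.33; payment $6,956.06; balance $27,824.27
Week 3: opening $27,824.27; interest $445.18 → $28,269.45; payment $5,653.89; balance $22,615.56
Week 4: opening $22,615.56; interest $361.84 → $22,977.40; payment $4,595.48; balance $18,381.92
Week 5: opening $18,381.92; interest $294.11 → $18,676.03; payment $3,735.20; balance $14,940.83
Week 6: opening $14,940.83; interest $239.05 → $15,179.88; payment $3,035.97; balance $12,143.91
Week 7: opening $12,143.91; interest $194.30 → $12,338.21; payment $2,864.00; balance $9,474.21
Week 8: opening $9,474.21; interest $151.58 → $9,625.79; payment $2,864.00; balance $6,761.79
Week 9: opening $6,761.79; interest $108.18 → $6,869.97; payment $2,864.00; balance $4,005.97
Week 10: opening $4,005.97; interest $64.09 → $4,070.06; payment $2,864.00; balance $1,206.06
Week 11: opening $1,206.06; interest $19.29 → $1,225.35; payment $1,225.35; balance $0.00
Balance reaches $0.00 in week 11.

11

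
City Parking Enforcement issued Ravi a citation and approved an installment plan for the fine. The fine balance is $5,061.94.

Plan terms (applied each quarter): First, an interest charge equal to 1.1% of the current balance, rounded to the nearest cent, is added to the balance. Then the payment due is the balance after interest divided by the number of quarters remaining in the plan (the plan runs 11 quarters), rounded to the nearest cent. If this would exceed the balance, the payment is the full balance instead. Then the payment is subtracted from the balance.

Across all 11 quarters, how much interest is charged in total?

$346.66

# | Opening | Interest | Payment | End bal
1 | $5,061.94 | $55.68 | $465.24 | $4,652.38
2 | $4,652.38 | $51.18 | $470.36 | $4,233.20
3 | $4,233.20 | $46.57 | $475.53 | $3,804.24
4 | $3,804.24 | $41.85 | $480.76 | $3,365.33
5 | $3,365.33 | $37.02 | $486.05 | $2,916.30
6 | $2,916.30 | $32.08 | $491.40 | $2,456.98
7 | $2,456.98 | $27.03 | $496.80 | $1,987.21
8 | $1,987.21 | $21.86 | $502.27 | $1,506.80
9 | $1,506.80 | $16.57 | $507.79 | $1,015.58
10 | $1,015.58 | $11.17 | $513.38 | $513.37
11 | $513.37 | $5.65 | $519.02 | $0.00
Total interest: $55.68 + $51.18 + $46.57 + $41.85 + $37.02 + $32.08 + $27.03 + $21.86 + $16.57 + $11.17 + $5.65 = $346.66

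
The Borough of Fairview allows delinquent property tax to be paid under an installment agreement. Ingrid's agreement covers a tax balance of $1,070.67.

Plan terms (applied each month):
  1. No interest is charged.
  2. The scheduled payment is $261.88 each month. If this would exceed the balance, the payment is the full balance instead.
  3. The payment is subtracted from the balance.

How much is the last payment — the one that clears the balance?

# | Opening | Payment | End bal
1 | $1,070.67 | $261.88 | $808.79
2 | $808.79 | $261.88 | $546.91
3 | $546.91 | $261.88 | $285.03
4 | $285.03 | $261.88 | $23.15
5 | $23.15 | $23.15 | $0.00

$23.15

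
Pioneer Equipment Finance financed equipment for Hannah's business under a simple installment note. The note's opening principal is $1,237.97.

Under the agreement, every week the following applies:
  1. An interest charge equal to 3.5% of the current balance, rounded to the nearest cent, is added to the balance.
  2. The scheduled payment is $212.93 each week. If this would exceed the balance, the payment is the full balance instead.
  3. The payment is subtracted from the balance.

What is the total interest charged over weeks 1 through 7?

$171.12

Week 1: opening $1,237.97; interest $43.33 → $1,281.30; payment $212.93; balance $1,068.37
Week 2: opening $1,068.37; interest $37.39 → $1,105.76; payment $212.93; balance $892.83
Week 3: opening $892.83; interest $31.25 → $924.08; payment $212.93; balance $711.15
Week 4: opening $711.15; interest $24.89 → $736.04; payment $212.93; balance $523.11
Week 5: opening $523.11; interest $18.31 → $541.42; payment $212.93; balance $328.49
Week 6: opening $328.49; interest $11.50 → $339.99; payment $212.93; balance $127.06
Week 7: opening $127.06; interest $4.45 → $131.51; payment $131.51; balance $0.00
Total interest: $43.33 + $37.39 + $31.25 + $24.89 + $18.31 + $11.50 + $4.45 = $171.12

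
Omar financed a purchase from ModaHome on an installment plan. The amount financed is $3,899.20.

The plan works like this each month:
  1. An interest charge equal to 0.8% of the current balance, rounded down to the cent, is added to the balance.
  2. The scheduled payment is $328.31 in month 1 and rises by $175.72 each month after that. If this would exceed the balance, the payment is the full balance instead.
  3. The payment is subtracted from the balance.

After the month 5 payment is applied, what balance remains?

$618.32

# | Opening | Interest | Payment | End bal
1 | $3,899.20 | $31.19 | $328.31 | $3,602.08
2 | $3,602.08 | $28.81 | $504.03 | $3,126.86
3 | $3,126.86 | $25.01 | $679.75 | $2,472.12
4 | $2,472.12 | $19.77 | $855.47 | $1,636.42
5 | $1,636.42 | $13.09 | $1,031.19 | $618.32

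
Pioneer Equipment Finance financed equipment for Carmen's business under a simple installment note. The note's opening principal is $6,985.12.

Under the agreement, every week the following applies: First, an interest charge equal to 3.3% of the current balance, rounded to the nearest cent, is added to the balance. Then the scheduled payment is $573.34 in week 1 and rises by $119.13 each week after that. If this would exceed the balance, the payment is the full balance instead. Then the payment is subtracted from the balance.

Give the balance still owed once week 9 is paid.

Week 1: opening $6,985.12; interest $230.51 → $7,215.63; payment $573.34; balance $6,642.29
Week 2: opening $6,642.29; interest $219.20 → $6,861.49; payment $692.47; balance $6,169.02
Week 3: opening $6,169.02; interest $203.58 → $6,372.60; payment $811.60; balance $5,561.00
Week 4: opening $5,561.00; interest $183.51 → $5,744.51; payment $930.73; balance $4,813.78
Week 5: opening $4,813.78; interest $158.85 → $4,972.63; payment $1,049.86; balance $3,922.77
Week 6: opening $3,922.77; interest $129.45 → $4,052.22; payment $1,168.99; balance $2,883.23
Week 7: opening $2,883.23; interest $95.15 → $2,978.38; payment $1,288.12; balance $1,690.26
Week 8: opening $1,690.26; interest $55.78 → $1,746.04; payment $1,407.25; balance $338.79
Week 9: opening $338.79; interest $11.18 → $349.97; payment $349.97; balance $0.00

$0.00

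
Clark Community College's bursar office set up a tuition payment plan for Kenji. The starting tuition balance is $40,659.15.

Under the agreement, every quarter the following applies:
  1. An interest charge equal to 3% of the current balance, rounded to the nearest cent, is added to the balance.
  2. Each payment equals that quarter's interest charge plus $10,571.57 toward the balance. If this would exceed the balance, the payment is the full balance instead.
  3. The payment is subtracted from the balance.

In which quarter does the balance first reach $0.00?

Quarter 1: $40,659.15 +$1,219.77 interest = $41,878.92; pay $11,791.34 → $30,087.58
Quarter 2: $30,087.58 +$902.63 interest = $30,990.21; pay $11,474.20 → $19,516.01
Quarter 3: $19,516.01 +$585.48 interest = $20,101.49; pay $11,157.05 → $8,944.44
Quarter 4: $8,944.44 +$268.33 interest = $9,212.77; pay $9,212.77 → $0.00
Balance reaches $0.00 in quarter 4.

4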